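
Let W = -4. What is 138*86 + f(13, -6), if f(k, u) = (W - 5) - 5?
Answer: 11854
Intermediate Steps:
f(k, u) = -14 (f(k, u) = (-4 - 5) - 5 = -9 - 5 = -14)
138*86 + f(13, -6) = 138*86 - 14 = 11868 - 14 = 11854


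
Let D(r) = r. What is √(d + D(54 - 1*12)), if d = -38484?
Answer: I*√38442 ≈ 196.07*I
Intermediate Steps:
√(d + D(54 - 1*12)) = √(-38484 + (54 - 1*12)) = √(-38484 + (54 - 12)) = √(-38484 + 42) = √(-38442) = I*√38442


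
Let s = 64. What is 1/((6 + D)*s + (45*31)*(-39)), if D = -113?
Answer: -1/61253 ≈ -1.6326e-5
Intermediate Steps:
1/((6 + D)*s + (45*31)*(-39)) = 1/((6 - 113)*64 + (45*31)*(-39)) = 1/(-107*64 + 1395*(-39)) = 1/(-6848 - 54405) = 1/(-61253) = -1/61253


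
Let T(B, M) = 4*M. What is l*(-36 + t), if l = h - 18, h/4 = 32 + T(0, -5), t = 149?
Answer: 3390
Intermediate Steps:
h = 48 (h = 4*(32 + 4*(-5)) = 4*(32 - 20) = 4*12 = 48)
l = 30 (l = 48 - 18 = 30)
l*(-36 + t) = 30*(-36 + 149) = 30*113 = 3390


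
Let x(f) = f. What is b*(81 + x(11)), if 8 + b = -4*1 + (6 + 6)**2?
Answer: 12144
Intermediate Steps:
b = 132 (b = -8 + (-4*1 + (6 + 6)**2) = -8 + (-4 + 12**2) = -8 + (-4 + 144) = -8 + 140 = 132)
b*(81 + x(11)) = 132*(81 + 11) = 132*92 = 12144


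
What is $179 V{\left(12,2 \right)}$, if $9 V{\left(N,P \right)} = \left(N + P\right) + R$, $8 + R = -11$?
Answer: $- \frac{895}{9} \approx -99.444$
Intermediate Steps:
$R = -19$ ($R = -8 - 11 = -19$)
$V{\left(N,P \right)} = - \frac{19}{9} + \frac{N}{9} + \frac{P}{9}$ ($V{\left(N,P \right)} = \frac{\left(N + P\right) - 19}{9} = \frac{-19 + N + P}{9} = - \frac{19}{9} + \frac{N}{9} + \frac{P}{9}$)
$179 V{\left(12,2 \right)} = 179 \left(- \frac{19}{9} + \frac{1}{9} \cdot 12 + \frac{1}{9} \cdot 2\right) = 179 \left(- \frac{19}{9} + \frac{4}{3} + \frac{2}{9}\right) = 179 \left(- \frac{5}{9}\right) = - \frac{895}{9}$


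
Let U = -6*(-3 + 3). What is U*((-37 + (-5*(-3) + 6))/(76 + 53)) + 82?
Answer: 82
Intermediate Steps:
U = 0 (U = -6*0 = 0)
U*((-37 + (-5*(-3) + 6))/(76 + 53)) + 82 = 0*((-37 + (-5*(-3) + 6))/(76 + 53)) + 82 = 0*((-37 + (15 + 6))/129) + 82 = 0*((-37 + 21)*(1/129)) + 82 = 0*(-16*1/129) + 82 = 0*(-16/129) + 82 = 0 + 82 = 82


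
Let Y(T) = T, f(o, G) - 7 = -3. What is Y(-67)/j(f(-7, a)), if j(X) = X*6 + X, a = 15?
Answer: -67/28 ≈ -2.3929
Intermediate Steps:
f(o, G) = 4 (f(o, G) = 7 - 3 = 4)
j(X) = 7*X (j(X) = 6*X + X = 7*X)
Y(-67)/j(f(-7, a)) = -67/(7*4) = -67/28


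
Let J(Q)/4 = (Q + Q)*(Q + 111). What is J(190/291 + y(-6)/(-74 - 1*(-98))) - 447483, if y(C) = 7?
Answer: -33619265399/75272 ≈ -4.4664e+5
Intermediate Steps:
J(Q) = 8*Q*(111 + Q) (J(Q) = 4*((Q + Q)*(Q + 111)) = 4*((2*Q)*(111 + Q)) = 4*(2*Q*(111 + Q)) = 8*Q*(111 + Q))
J(190/291 + y(-6)/(-74 - 1*(-98))) - 447483 = 8*(190/291 + 7/(-74 - 1*(-98)))*(111 + (190/291 + 7/(-74 - 1*(-98)))) - 447483 = 8*(190*(1/291) + 7/(-74 + 98))*(111 + (190*(1/291) + 7/(-74 + 98))) - 447483 = 8*(190/291 + 7/24)*(111 + (190/291 + 7/24)) - 447483 = 8*(733/776)*(111 + 733/776) - 447483 = 8*(733/776)*(86869/776) - 447483 = 63674977/75272 - 447483 = -33619265399/75272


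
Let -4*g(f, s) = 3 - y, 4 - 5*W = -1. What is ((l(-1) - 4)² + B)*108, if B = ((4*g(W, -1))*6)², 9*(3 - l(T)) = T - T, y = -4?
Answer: 190620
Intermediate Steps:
W = 1 (W = ⅘ - ⅕*(-1) = ⅘ + ⅕ = 1)
g(f, s) = -7/4 (g(f, s) = -(3 - 1*(-4))/4 = -(3 + 4)/4 = -¼*7 = -7/4)
l(T) = 3 (l(T) = 3 - (T - T)/9 = 3 - ⅑*0 = 3 + 0 = 3)
B = 1764 (B = ((4*(-7/4))*6)² = (-7*6)² = (-42)² = 1764)
((l(-1) - 4)² + B)*108 = ((3 - 4)² + 1764)*108 = ((-1)² + 1764)*108 = (1 + 1764)*108 = 1765*108 = 190620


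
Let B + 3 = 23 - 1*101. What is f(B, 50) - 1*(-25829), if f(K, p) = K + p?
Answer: 25798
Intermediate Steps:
B = -81 (B = -3 + (23 - 1*101) = -3 + (23 - 101) = -3 - 78 = -81)
f(B, 50) - 1*(-25829) = (-81 + 50) - 1*(-25829) = -31 + 25829 = 25798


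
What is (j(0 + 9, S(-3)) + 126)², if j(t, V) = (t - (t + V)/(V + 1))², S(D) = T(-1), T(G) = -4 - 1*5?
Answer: 42849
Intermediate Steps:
T(G) = -9 (T(G) = -4 - 5 = -9)
S(D) = -9
j(t, V) = (t - (V + t)/(1 + V))²
(j(0 + 9, S(-3)) + 126)² = ((-9)²*(-1 + (0 + 9))²/(1 - 9)² + 126)² = (81*(-1 + 9)²/(-8)² + 126)² = (81*(1/64)*8² + 126)² = (81*(1/64)*64 + 126)² = (81 + 126)² = 207² = 42849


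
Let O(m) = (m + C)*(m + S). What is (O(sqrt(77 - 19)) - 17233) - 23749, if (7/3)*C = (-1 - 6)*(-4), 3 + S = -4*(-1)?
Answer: -40912 + 13*sqrt(58) ≈ -40813.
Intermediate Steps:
S = 1 (S = -3 - 4*(-1) = -3 + 4 = 1)
C = 12 (C = 3*((-1 - 6)*(-4))/7 = 3*(-7*(-4))/7 = (3/7)*28 = 12)
O(m) = (1 + m)*(12 + m) (O(m) = (m + 12)*(m + 1) = (12 + m)*(1 + m) = (1 + m)*(12 + m))
(O(sqrt(77 - 19)) - 17233) - 23749 = ((12 + (sqrt(77 - 19))**2 + 13*sqrt(77 - 19)) - 17233) - 23749 = ((12 + (sqrt(58))**2 + 13*sqrt(58)) - 17233) - 23749 = ((12 + 58 + 13*sqrt(58)) - 17233) - 23749 = ((70 + 13*sqrt(58)) - 17233) - 23749 = (-17163 + 13*sqrt(58)) - 23749 = -40912 + 13*sqrt(58)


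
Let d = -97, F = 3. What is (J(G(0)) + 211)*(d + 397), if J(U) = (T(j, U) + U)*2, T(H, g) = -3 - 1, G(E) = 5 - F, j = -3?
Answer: 62100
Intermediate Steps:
G(E) = 2 (G(E) = 5 - 1*3 = 5 - 3 = 2)
T(H, g) = -4
J(U) = -8 + 2*U (J(U) = (-4 + U)*2 = -8 + 2*U)
(J(G(0)) + 211)*(d + 397) = ((-8 + 2*2) + 211)*(-97 + 397) = ((-8 + 4) + 211)*300 = (-4 + 211)*300 = 207*300 = 62100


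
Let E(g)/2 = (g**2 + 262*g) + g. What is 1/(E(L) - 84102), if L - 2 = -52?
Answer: -1/105402 ≈ -9.4875e-6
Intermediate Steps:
L = -50 (L = 2 - 52 = -50)
E(g) = 2*g**2 + 526*g (E(g) = 2*((g**2 + 262*g) + g) = 2*(g**2 + 263*g) = 2*g**2 + 526*g)
1/(E(L) - 84102) = 1/(2*(-50)*(263 - 50) - 84102) = 1/(2*(-50)*213 - 84102) = 1/(-21300 - 84102) = 1/(-105402) = -1/105402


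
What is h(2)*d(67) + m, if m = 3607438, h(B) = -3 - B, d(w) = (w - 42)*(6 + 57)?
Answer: 3599563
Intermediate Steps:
d(w) = -2646 + 63*w (d(w) = (-42 + w)*63 = -2646 + 63*w)
h(2)*d(67) + m = (-3 - 1*2)*(-2646 + 63*67) + 3607438 = (-3 - 2)*(-2646 + 4221) + 3607438 = -5*1575 + 3607438 = -7875 + 3607438 = 3599563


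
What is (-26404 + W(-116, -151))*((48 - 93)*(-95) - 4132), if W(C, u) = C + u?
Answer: -3813953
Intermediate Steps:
(-26404 + W(-116, -151))*((48 - 93)*(-95) - 4132) = (-26404 + (-116 - 151))*((48 - 93)*(-95) - 4132) = (-26404 - 267)*(-45*(-95) - 4132) = -26671*(4275 - 4132) = -26671*143 = -3813953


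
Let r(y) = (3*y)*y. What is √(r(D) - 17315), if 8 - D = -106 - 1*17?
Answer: 2*√8542 ≈ 184.85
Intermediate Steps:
D = 131 (D = 8 - (-106 - 1*17) = 8 - (-106 - 17) = 8 - 1*(-123) = 8 + 123 = 131)
r(y) = 3*y²
√(r(D) - 17315) = √(3*131² - 17315) = √(3*17161 - 17315) = √(51483 - 17315) = √34168 = 2*√8542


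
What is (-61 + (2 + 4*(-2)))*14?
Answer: -938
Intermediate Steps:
(-61 + (2 + 4*(-2)))*14 = (-61 + (2 - 8))*14 = (-61 - 6)*14 = -67*14 = -938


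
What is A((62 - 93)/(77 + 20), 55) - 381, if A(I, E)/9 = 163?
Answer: 1086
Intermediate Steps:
A(I, E) = 1467 (A(I, E) = 9*163 = 1467)
A((62 - 93)/(77 + 20), 55) - 381 = 1467 - 381 = 1086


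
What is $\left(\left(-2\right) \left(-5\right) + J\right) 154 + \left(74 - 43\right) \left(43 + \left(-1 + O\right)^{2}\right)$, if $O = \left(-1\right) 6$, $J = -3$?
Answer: $3930$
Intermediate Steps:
$O = -6$
$\left(\left(-2\right) \left(-5\right) + J\right) 154 + \left(74 - 43\right) \left(43 + \left(-1 + O\right)^{2}\right) = \left(\left(-2\right) \left(-5\right) - 3\right) 154 + \left(74 - 43\right) \left(43 + \left(-1 - 6\right)^{2}\right) = \left(10 - 3\right) 154 + 31 \left(43 + \left(-7\right)^{2}\right) = 7 \cdot 154 + 31 \left(43 + 49\right) = 1078 + 31 \cdot 92 = 1078 + 2852 = 3930$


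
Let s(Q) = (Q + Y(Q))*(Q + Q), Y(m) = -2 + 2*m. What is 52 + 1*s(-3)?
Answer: 118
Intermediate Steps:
s(Q) = 2*Q*(-2 + 3*Q) (s(Q) = (Q + (-2 + 2*Q))*(Q + Q) = (-2 + 3*Q)*(2*Q) = 2*Q*(-2 + 3*Q))
52 + 1*s(-3) = 52 + 1*(2*(-3)*(-2 + 3*(-3))) = 52 + 1*(2*(-3)*(-2 - 9)) = 52 + 1*(2*(-3)*(-11)) = 52 + 1*66 = 52 + 66 = 118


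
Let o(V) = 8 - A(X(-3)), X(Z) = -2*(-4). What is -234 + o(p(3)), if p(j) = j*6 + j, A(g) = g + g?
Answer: -242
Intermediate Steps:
X(Z) = 8
A(g) = 2*g
p(j) = 7*j (p(j) = 6*j + j = 7*j)
o(V) = -8 (o(V) = 8 - 2*8 = 8 - 1*16 = 8 - 16 = -8)
-234 + o(p(3)) = -234 - 8 = -242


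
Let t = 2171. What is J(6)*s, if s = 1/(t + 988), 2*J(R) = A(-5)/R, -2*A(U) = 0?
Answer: 0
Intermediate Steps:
A(U) = 0 (A(U) = -½*0 = 0)
J(R) = 0 (J(R) = (0/R)/2 = (½)*0 = 0)
s = 1/3159 (s = 1/(2171 + 988) = 1/3159 ≈ 0.00031656)
J(6)*s = 0*(1/3159) = 0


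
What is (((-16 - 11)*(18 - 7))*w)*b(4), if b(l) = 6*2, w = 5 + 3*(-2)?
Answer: 3564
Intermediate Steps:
w = -1 (w = 5 - 6 = -1)
b(l) = 12
(((-16 - 11)*(18 - 7))*w)*b(4) = (((-16 - 11)*(18 - 7))*(-1))*12 = (-27*11*(-1))*12 = -297*(-1)*12 = 297*12 = 3564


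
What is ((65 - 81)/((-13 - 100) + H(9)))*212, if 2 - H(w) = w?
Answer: 424/15 ≈ 28.267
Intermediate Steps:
H(w) = 2 - w
((65 - 81)/((-13 - 100) + H(9)))*212 = ((65 - 81)/((-13 - 100) + (2 - 1*9)))*212 = -16/(-113 + (2 - 9))*212 = -16/(-113 - 7)*212 = -16/(-120)*212 = -16*(-1/120)*212 = (2/15)*212 = 424/15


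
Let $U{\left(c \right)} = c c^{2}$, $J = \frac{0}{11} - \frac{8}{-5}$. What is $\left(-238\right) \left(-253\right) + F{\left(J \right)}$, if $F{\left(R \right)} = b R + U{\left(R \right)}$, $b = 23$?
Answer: $\frac{7531862}{125} \approx 60255.0$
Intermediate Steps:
$J = \frac{8}{5}$ ($J = 0 \cdot \frac{1}{11} - - \frac{8}{5} = 0 + \frac{8}{5} = \frac{8}{5} \approx 1.6$)
$U{\left(c \right)} = c^{3}$
$F{\left(R \right)} = R^{3} + 23 R$ ($F{\left(R \right)} = 23 R + R^{3} = R^{3} + 23 R$)
$\left(-238\right) \left(-253\right) + F{\left(J \right)} = \left(-238\right) \left(-253\right) + \frac{8 \left(23 + \left(\frac{8}{5}\right)^{2}\right)}{5} = 60214 + \frac{8 \left(23 + \frac{64}{25}\right)}{5} = 60214 + \frac{8}{5} \cdot \frac{639}{25} = 60214 + \frac{5112}{125} = \frac{7531862}{125}$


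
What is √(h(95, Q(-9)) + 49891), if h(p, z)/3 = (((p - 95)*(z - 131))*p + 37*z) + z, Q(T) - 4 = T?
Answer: √49321 ≈ 222.08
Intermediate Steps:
Q(T) = 4 + T
h(p, z) = 114*z + 3*p*(-131 + z)*(-95 + p) (h(p, z) = 3*((((p - 95)*(z - 131))*p + 37*z) + z) = 3*((((-95 + p)*(-131 + z))*p + 37*z) + z) = 3*((((-131 + z)*(-95 + p))*p + 37*z) + z) = 3*((p*(-131 + z)*(-95 + p) + 37*z) + z) = 3*((37*z + p*(-131 + z)*(-95 + p)) + z) = 3*(38*z + p*(-131 + z)*(-95 + p)) = 114*z + 3*p*(-131 + z)*(-95 + p))
√(h(95, Q(-9)) + 49891) = √((-393*95² + 114*(4 - 9) + 37335*95 - 285*95*(4 - 9) + 3*(4 - 9)*95²) + 49891) = √((-393*9025 + 114*(-5) + 3546825 - 285*95*(-5) + 3*(-5)*9025) + 49891) = √((-3546825 - 570 + 3546825 + 135375 - 135375) + 49891) = √(-570 + 49891) = √49321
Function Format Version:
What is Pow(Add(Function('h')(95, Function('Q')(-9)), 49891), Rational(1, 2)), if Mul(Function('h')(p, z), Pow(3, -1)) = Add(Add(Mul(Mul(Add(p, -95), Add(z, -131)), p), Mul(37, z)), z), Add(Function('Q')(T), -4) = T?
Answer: Pow(49321, Rational(1, 2)) ≈ 222.08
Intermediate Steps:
Function('Q')(T) = Add(4, T)
Function('h')(p, z) = Add(Mul(114, z), Mul(3, p, Add(-131, z), Add(-95, p))) (Function('h')(p, z) = Mul(3, Add(Add(Mul(Mul(Add(p, -95), Add(z, -131)), p), Mul(37, z)), z)) = Mul(3, Add(Add(Mul(Mul(Add(-95, p), Add(-131, z)), p), Mul(37, z)), z)) = Mul(3, Add(Add(Mul(Mul(Add(-131, z), Add(-95, p)), p), Mul(37, z)), z)) = Mul(3, Add(Add(Mul(p, Add(-131, z), Add(-95, p)), Mul(37, z)), z)) = Mul(3, Add(Add(Mul(37, z), Mul(p, Add(-131, z), Add(-95, p))), z)) = Mul(3, Add(Mul(38, z), Mul(p, Add(-131, z), Add(-95, p)))) = Add(Mul(114, z), Mul(3, p, Add(-131, z), Add(-95, p))))
Pow(Add(Function('h')(95, Function('Q')(-9)), 49891), Rational(1, 2)) = Pow(Add(Add(Mul(-393, Pow(95, 2)), Mul(114, Add(4, -9)), Mul(37335, 95), Mul(-285, 95, Add(4, -9)), Mul(3, Add(4, -9), Pow(95, 2))), 49891), Rational(1, 2)) = Pow(Add(Add(Mul(-393, 9025), Mul(114, -5), 3546825, Mul(-285, 95, -5), Mul(3, -5, 9025)), 49891), Rational(1, 2)) = Pow(Add(Add(-3546825, -570, 3546825, 135375, -135375), 49891), Rational(1, 2)) = Pow(Add(-570, 49891), Rational(1, 2)) = Pow(49321, Rational(1, 2))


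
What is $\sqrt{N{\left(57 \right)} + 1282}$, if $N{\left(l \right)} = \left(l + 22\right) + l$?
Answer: $\sqrt{1418} \approx 37.656$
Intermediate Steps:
$N{\left(l \right)} = 22 + 2 l$ ($N{\left(l \right)} = \left(22 + l\right) + l = 22 + 2 l$)
$\sqrt{N{\left(57 \right)} + 1282} = \sqrt{\left(22 + 2 \cdot 57\right) + 1282} = \sqrt{\left(22 + 114\right) + 1282} = \sqrt{136 + 1282} = \sqrt{1418}$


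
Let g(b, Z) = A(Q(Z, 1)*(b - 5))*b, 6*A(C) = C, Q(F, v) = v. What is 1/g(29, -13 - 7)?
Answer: 1/116 ≈ 0.0086207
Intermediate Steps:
A(C) = C/6
g(b, Z) = b*(-⅚ + b/6) (g(b, Z) = ((1*(b - 5))/6)*b = ((1*(-5 + b))/6)*b = ((-5 + b)/6)*b = (-⅚ + b/6)*b = b*(-⅚ + b/6))
1/g(29, -13 - 7) = 1/((⅙)*29*(-5 + 29)) = 1/((⅙)*29*24) = 1/116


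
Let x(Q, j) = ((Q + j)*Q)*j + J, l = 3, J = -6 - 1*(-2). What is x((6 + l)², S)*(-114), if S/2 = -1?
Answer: 1459428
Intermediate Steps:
S = -2 (S = 2*(-1) = -2)
J = -4 (J = -6 + 2 = -4)
x(Q, j) = -4 + Q*j*(Q + j) (x(Q, j) = ((Q + j)*Q)*j - 4 = (Q*(Q + j))*j - 4 = Q*j*(Q + j) - 4 = -4 + Q*j*(Q + j))
x((6 + l)², S)*(-114) = (-4 + (6 + 3)²*(-2)² - 2*(6 + 3)⁴)*(-114) = (-4 + 9²*4 - 2*(9²)²)*(-114) = (-4 + 81*4 - 2*81²)*(-114) = (-4 + 324 - 2*6561)*(-114) = (-4 + 324 - 13122)*(-114) = -12802*(-114) = 1459428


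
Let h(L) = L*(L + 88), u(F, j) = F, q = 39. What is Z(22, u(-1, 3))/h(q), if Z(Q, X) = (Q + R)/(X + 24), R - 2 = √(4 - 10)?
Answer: 8/37973 + I*√6/113919 ≈ 0.00021068 + 2.1502e-5*I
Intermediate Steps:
R = 2 + I*√6 (R = 2 + √(4 - 10) = 2 + √(-6) = 2 + I*√6 ≈ 2.0 + 2.4495*I)
Z(Q, X) = (2 + Q + I*√6)/(24 + X) (Z(Q, X) = (Q + (2 + I*√6))/(X + 24) = (2 + Q + I*√6)/(24 + X))
h(L) = L*(88 + L)
Z(22, u(-1, 3))/h(q) = ((2 + 22 + I*√6)/(24 - 1))/((39*(88 + 39))) = ((24 + I*√6)/23)/((39*127)) = ((24 + I*√6)/23)/4953 = (24/23 + I*√6/23)*(1/4953) = 8/37973 + I*√6/113919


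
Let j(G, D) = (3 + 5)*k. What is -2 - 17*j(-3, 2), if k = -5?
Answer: 678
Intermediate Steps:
j(G, D) = -40 (j(G, D) = (3 + 5)*(-5) = 8*(-5) = -40)
-2 - 17*j(-3, 2) = -2 - 17*(-40) = -2 + 680 = 678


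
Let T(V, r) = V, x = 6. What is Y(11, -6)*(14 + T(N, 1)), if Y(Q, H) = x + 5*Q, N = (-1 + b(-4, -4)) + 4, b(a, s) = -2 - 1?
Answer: 854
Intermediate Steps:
b(a, s) = -3
N = 0 (N = (-1 - 3) + 4 = -4 + 4 = 0)
Y(Q, H) = 6 + 5*Q
Y(11, -6)*(14 + T(N, 1)) = (6 + 5*11)*(14 + 0) = (6 + 55)*14 = 61*14 = 854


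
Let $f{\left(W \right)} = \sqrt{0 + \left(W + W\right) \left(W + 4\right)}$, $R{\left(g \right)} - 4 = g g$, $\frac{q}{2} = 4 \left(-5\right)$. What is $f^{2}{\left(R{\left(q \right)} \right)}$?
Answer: $5158464$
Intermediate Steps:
$q = -40$ ($q = 2 \cdot 4 \left(-5\right) = 2 \left(-20\right) = -40$)
$R{\left(g \right)} = 4 + g^{2}$ ($R{\left(g \right)} = 4 + g g = 4 + g^{2}$)
$f{\left(W \right)} = \sqrt{2} \sqrt{W \left(4 + W\right)}$ ($f{\left(W \right)} = \sqrt{0 + 2 W \left(4 + W\right)} = \sqrt{2 W \left(4 + W\right)} = \sqrt{2} \sqrt{W \left(4 + W\right)}$)
$f^{2}{\left(R{\left(q \right)} \right)} = \left(\sqrt{2} \sqrt{\left(4 + \left(-40\right)^{2}\right) \left(4 + \left(4 + \left(-40\right)^{2}\right)\right)}\right)^{2} = \left(\sqrt{2} \sqrt{\left(4 + 1600\right) \left(4 + \left(4 + 1600\right)\right)}\right)^{2} = \left(\sqrt{2} \sqrt{1604 \left(4 + 1604\right)}\right)^{2} = \left(\sqrt{2} \sqrt{1604 \cdot 1608}\right)^{2} = \left(\sqrt{2} \sqrt{2579232}\right)^{2} = \left(\sqrt{2} \cdot 4 \sqrt{161202}\right)^{2} = \left(8 \sqrt{80601}\right)^{2} = 5158464$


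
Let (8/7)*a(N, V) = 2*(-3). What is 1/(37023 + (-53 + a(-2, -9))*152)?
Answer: 1/28169 ≈ 3.5500e-5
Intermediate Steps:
a(N, V) = -21/4 (a(N, V) = 7*(2*(-3))/8 = (7/8)*(-6) = -21/4)
1/(37023 + (-53 + a(-2, -9))*152) = 1/(37023 + (-53 - 21/4)*152) = 1/(37023 - 233/4*152) = 1/(37023 - 8854) = 1/28169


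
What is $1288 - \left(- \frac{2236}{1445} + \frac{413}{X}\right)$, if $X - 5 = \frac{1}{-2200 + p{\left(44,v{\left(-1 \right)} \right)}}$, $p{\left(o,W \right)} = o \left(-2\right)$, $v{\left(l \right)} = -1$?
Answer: $\frac{19949942764}{16529355} \approx 1206.9$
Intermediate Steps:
$p{\left(o,W \right)} = - 2 o$
$X = \frac{11439}{2288}$ ($X = 5 + \frac{1}{-2200 - 88} = 5 + \frac{1}{-2288} = 5 - \frac{1}{2288} = \frac{11439}{2288} \approx 4.9996$)
$1288 - \left(- \frac{2236}{1445} + \frac{413}{X}\right) = 1288 - \left(- \frac{2236}{1445} + \frac{944944}{11439}\right) = 1288 - \frac{1339866476}{16529355} = \frac{19949942764}{16529355}$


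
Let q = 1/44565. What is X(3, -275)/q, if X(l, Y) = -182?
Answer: -8110830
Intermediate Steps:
q = 1/44565 ≈ 2.2439e-5
X(3, -275)/q = -182/1/44565 = -182*44565 = -8110830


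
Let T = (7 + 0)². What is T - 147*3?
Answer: -392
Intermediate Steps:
T = 49 (T = 7² = 49)
T - 147*3 = 49 - 147*3 = 49 - 441 = -392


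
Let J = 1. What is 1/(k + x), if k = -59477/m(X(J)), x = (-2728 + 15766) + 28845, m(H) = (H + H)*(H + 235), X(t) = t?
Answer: 472/19709299 ≈ 2.3948e-5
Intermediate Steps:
m(H) = 2*H*(235 + H) (m(H) = (2*H)*(235 + H) = 2*H*(235 + H))
x = 41883 (x = 13038 + 28845 = 41883)
k = -59477/472 (k = -59477*1/(2*(235 + 1)) = -59477/(2*1*236) = -59477/472 ≈ -126.01)
1/(k + x) = 1/(-59477/472 + 41883) = 1/(19709299/472) = 472/19709299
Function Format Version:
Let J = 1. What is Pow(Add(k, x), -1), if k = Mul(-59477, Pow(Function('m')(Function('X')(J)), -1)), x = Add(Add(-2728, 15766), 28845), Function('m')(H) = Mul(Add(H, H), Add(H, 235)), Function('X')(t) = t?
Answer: Rational(472, 19709299) ≈ 2.3948e-5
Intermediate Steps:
Function('m')(H) = Mul(2, H, Add(235, H)) (Function('m')(H) = Mul(Mul(2, H), Add(235, H)) = Mul(2, H, Add(235, H)))
x = 41883 (x = Add(13038, 28845) = 41883)
k = Rational(-59477, 472) (k = Mul(-59477, Pow(Mul(2, 1, Add(235, 1)), -1)) = Mul(-59477, Pow(Mul(2, 1, 236), -1)) = Mul(-59477, Pow(472, -1)) = Mul(-59477, Rational(1, 472)) = Rational(-59477, 472) ≈ -126.01)
Pow(Add(k, x), -1) = Pow(Add(Rational(-59477, 472), 41883), -1) = Pow(Rational(19709299, 472), -1) = Rational(472, 19709299)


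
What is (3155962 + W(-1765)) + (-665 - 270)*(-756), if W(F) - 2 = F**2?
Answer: 6978049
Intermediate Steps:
W(F) = 2 + F**2
(3155962 + W(-1765)) + (-665 - 270)*(-756) = (3155962 + (2 + (-1765)**2)) + (-665 - 270)*(-756) = (3155962 + (2 + 3115225)) - 935*(-756) = (3155962 + 3115227) + 706860 = 6271189 + 706860 = 6978049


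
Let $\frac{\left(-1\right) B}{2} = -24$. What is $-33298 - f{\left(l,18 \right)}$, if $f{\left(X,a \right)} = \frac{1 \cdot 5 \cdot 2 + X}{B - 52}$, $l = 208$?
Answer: $- \frac{66487}{2} \approx -33244.0$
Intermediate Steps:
$B = 48$ ($B = \left(-2\right) \left(-24\right) = 48$)
$f{\left(X,a \right)} = - \frac{5}{2} - \frac{X}{4}$ ($f{\left(X,a \right)} = \frac{1 \cdot 5 \cdot 2 + X}{48 - 52} = \frac{5 \cdot 2 + X}{-4} = \left(10 + X\right) \left(- \frac{1}{4}\right) = - \frac{5}{2} - \frac{X}{4}$)
$-33298 - f{\left(l,18 \right)} = -33298 - \left(- \frac{5}{2} - 52\right) = -33298 - - \frac{109}{2} = -33298 + \frac{109}{2} = - \frac{66487}{2}$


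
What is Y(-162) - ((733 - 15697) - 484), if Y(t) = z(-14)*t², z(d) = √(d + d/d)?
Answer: 15448 + 26244*I*√13 ≈ 15448.0 + 94624.0*I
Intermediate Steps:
z(d) = √(1 + d) (z(d) = √(d + 1) = √(1 + d))
Y(t) = I*√13*t² (Y(t) = √(1 - 14)*t² = √(-13)*t² = (I*√13)*t² = I*√13*t²)
Y(-162) - ((733 - 15697) - 484) = I*√13*(-162)² - ((733 - 15697) - 484) = I*√13*26244 - (-14964 - 484) = 26244*I*√13 - 1*(-15448) = 26244*I*√13 + 15448 = 15448 + 26244*I*√13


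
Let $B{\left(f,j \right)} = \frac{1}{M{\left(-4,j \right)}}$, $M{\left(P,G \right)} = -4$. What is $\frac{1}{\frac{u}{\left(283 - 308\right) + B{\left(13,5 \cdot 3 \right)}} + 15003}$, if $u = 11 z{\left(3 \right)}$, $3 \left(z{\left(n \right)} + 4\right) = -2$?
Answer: $\frac{303}{4546525} \approx 6.6644 \cdot 10^{-5}$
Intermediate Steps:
$z{\left(n \right)} = - \frac{14}{3}$ ($z{\left(n \right)} = -4 + \frac{1}{3} \left(-2\right) = -4 - \frac{2}{3} = - \frac{14}{3}$)
$u = - \frac{154}{3}$ ($u = 11 \left(- \frac{14}{3}\right) = - \frac{154}{3} \approx -51.333$)
$B{\left(f,j \right)} = - \frac{1}{4}$ ($B{\left(f,j \right)} = \frac{1}{-4} = - \frac{1}{4}$)
$\frac{1}{\frac{u}{\left(283 - 308\right) + B{\left(13,5 \cdot 3 \right)}} + 15003} = \frac{1}{- \frac{154}{3 \left(\left(283 - 308\right) - \frac{1}{4}\right)} + 15003} = \frac{1}{- \frac{154}{3 \left(-25 - \frac{1}{4}\right)} + 15003} = \frac{1}{- \frac{154}{3 \left(- \frac{101}{4}\right)} + 15003} = \frac{1}{\left(- \frac{154}{3}\right) \left(- \frac{4}{101}\right) + 15003} = \frac{1}{\frac{616}{303} + 15003} = \frac{1}{\frac{4546525}{303}} = \frac{303}{4546525}$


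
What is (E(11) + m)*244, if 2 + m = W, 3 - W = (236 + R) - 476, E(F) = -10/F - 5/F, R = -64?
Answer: 814960/11 ≈ 74087.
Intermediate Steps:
E(F) = -15/F
W = 307 (W = 3 - ((236 - 64) - 476) = 3 - (172 - 476) = 3 - 1*(-304) = 3 + 304 = 307)
m = 305 (m = -2 + 307 = 305)
(E(11) + m)*244 = (-15/11 + 305)*244 = (3340/11)*244 = 814960/11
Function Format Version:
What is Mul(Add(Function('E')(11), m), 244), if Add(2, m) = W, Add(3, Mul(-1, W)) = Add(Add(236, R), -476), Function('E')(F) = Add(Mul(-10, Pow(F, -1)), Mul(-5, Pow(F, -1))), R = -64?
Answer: Rational(814960, 11) ≈ 74087.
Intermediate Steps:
Function('E')(F) = Mul(-15, Pow(F, -1))
W = 307 (W = Add(3, Mul(-1, Add(Add(236, -64), -476))) = Add(3, Mul(-1, Add(172, -476))) = Add(3, Mul(-1, -304)) = Add(3, 304) = 307)
m = 305 (m = Add(-2, 307) = 305)
Mul(Add(Function('E')(11), m), 244) = Mul(Add(Mul(-15, Pow(11, -1)), 305), 244) = Mul(Add(Mul(-15, Rational(1, 11)), 305), 244) = Mul(Add(Rational(-15, 11), 305), 244) = Mul(Rational(3340, 11), 244) = Rational(814960, 11)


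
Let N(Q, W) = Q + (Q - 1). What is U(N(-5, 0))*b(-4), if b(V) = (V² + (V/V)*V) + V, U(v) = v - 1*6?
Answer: -136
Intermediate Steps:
N(Q, W) = -1 + 2*Q (N(Q, W) = Q + (-1 + Q) = -1 + 2*Q)
U(v) = -6 + v (U(v) = v - 6 = -6 + v)
b(V) = V² + 2*V (b(V) = (V² + 1*V) + V = (V² + V) + V = (V + V²) + V = V² + 2*V)
U(N(-5, 0))*b(-4) = (-6 + (-1 + 2*(-5)))*(-4*(2 - 4)) = (-6 + (-1 - 10))*(-4*(-2)) = (-6 - 11)*8 = -17*8 = -136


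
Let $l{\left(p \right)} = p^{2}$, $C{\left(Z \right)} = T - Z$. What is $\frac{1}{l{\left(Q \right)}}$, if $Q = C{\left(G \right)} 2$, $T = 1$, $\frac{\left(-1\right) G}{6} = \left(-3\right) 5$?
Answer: $\frac{1}{31684} \approx 3.1562 \cdot 10^{-5}$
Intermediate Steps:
$G = 90$ ($G = - 6 \left(\left(-3\right) 5\right) = \left(-6\right) \left(-15\right) = 90$)
$C{\left(Z \right)} = 1 - Z$
$Q = -178$ ($Q = \left(1 - 90\right) 2 = \left(-89\right) 2 = -178$)
$\frac{1}{l{\left(Q \right)}} = \frac{1}{\left(-178\right)^{2}} = \frac{1}{31684}$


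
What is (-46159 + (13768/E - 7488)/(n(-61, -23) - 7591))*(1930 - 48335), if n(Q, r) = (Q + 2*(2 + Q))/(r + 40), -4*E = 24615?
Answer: 681336474976194013/318089799 ≈ 2.1420e+9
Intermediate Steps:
E = -24615/4 (E = -¼*24615 = -24615/4 ≈ -6153.8)
n(Q, r) = (4 + 3*Q)/(40 + r) (n(Q, r) = (Q + (4 + 2*Q))/(40 + r) = (4 + 3*Q)/(40 + r))
(-46159 + (13768/E - 7488)/(n(-61, -23) - 7591))*(1930 - 48335) = (-46159 + (13768/(-24615/4) - 7488)/((4 + 3*(-61))/(40 - 23) - 7591))*(1930 - 48335) = (-46159 + (13768*(-4/24615) - 7488)/((4 - 183)/17 - 7591))*(-46405) = (-46159 + (-55072/24615 - 7488)/((1/17)*(-179) - 7591))*(-46405) = (-46159 - 184372192/(24615*(-179/17 - 7591)))*(-46405) = (-46159 - 184372192/(24615*(-129226/17)))*(-46405) = (-46159 - 184372192/24615*(-17/129226))*(-46405) = (-46159 + 1567163632/1590448995)*(-46405) = -73411967996573/1590448995*(-46405) = 681336474976194013/318089799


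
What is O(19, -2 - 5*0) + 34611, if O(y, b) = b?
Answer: 34609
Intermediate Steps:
O(19, -2 - 5*0) + 34611 = (-2 - 5*0) + 34611 = (-2 + 0) + 34611 = -2 + 34611 = 34609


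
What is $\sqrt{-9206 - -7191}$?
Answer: $i \sqrt{2015} \approx 44.889 i$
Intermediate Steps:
$\sqrt{-9206 - -7191} = \sqrt{-9206 + \left(-24 + 7215\right)} = \sqrt{-9206 + 7191} = \sqrt{-2015} = i \sqrt{2015}$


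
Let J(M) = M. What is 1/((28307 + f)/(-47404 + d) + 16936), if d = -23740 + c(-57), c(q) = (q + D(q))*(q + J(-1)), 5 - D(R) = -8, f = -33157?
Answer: 34296/580839481 ≈ 5.9046e-5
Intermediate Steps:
D(R) = 13 (D(R) = 5 - 1*(-8) = 5 + 8 = 13)
c(q) = (-1 + q)*(13 + q) (c(q) = (q + 13)*(q - 1) = (13 + q)*(-1 + q) = (-1 + q)*(13 + q))
d = -21188 (d = -23740 + (-13 + (-57)² + 12*(-57)) = -23740 + (-13 + 3249 - 684) = -23740 + 2552 = -21188)
1/((28307 + f)/(-47404 + d) + 16936) = 1/((28307 - 33157)/(-47404 - 21188) + 16936) = 1/(-4850/(-68592) + 16936) = 1/(-4850*(-1/68592) + 16936) = 1/(2425/34296 + 16936) = 1/(580839481/34296) = 34296/580839481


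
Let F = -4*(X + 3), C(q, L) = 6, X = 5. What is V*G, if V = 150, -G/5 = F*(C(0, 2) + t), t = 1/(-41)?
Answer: 5880000/41 ≈ 1.4341e+5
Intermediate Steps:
t = -1/41 ≈ -0.024390
F = -32 (F = -4*(5 + 3) = -4*8 = -32)
G = 39200/41 (G = -(-160)*(6 - 1/41) = -(-160)*245/41 = -5*(-7840/41) = 39200/41 ≈ 956.10)
V*G = 150*(39200/41) = 5880000/41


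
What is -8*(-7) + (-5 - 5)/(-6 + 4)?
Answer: 61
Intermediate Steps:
-8*(-7) + (-5 - 5)/(-6 + 4) = 56 - 10/(-2) = 56 - 10*(-1/2) = 56 + 5 = 61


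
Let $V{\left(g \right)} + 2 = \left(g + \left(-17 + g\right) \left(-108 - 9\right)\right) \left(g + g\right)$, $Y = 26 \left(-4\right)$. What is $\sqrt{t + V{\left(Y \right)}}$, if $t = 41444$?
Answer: $i \sqrt{2881582} \approx 1697.5 i$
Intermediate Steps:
$Y = -104$
$V{\left(g \right)} = -2 + 2 g \left(1989 - 116 g\right)$ ($V{\left(g \right)} = -2 + \left(g + \left(-17 + g\right) \left(-108 - 9\right)\right) \left(g + g\right) = -2 + \left(g + \left(-17 + g\right) \left(-117\right)\right) 2 g = -2 + \left(g - \left(-1989 + 117 g\right)\right) 2 g = -2 + \left(1989 - 116 g\right) 2 g = -2 + 2 g \left(1989 - 116 g\right)$)
$\sqrt{t + V{\left(Y \right)}} = \sqrt{41444 - \left(413714 + 2509312\right)} = \sqrt{41444 - 2923026} = \sqrt{-2881582} = i \sqrt{2881582}$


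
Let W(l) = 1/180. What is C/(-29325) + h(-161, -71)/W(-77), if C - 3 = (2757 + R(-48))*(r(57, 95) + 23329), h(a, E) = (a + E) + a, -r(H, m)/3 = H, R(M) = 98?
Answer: -2140566593/29325 ≈ -72995.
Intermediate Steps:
r(H, m) = -3*H
W(l) = 1/180
h(a, E) = E + 2*a (h(a, E) = (E + a) + a = E + 2*a)
C = 66116093 (C = 3 + (2757 + 98)*(-3*57 + 23329) = 3 + 2855*(-171 + 23329) = 3 + 2855*23158 = 3 + 66116090 = 66116093)
C/(-29325) + h(-161, -71)/W(-77) = 66116093/(-29325) + (-71 + 2*(-161))/(1/180) = 66116093*(-1/29325) + (-71 - 322)*180 = -66116093/29325 - 393*180 = -66116093/29325 - 70740 = -2140566593/29325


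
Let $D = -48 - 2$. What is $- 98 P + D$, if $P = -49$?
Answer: $4752$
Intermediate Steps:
$D = -50$
$- 98 P + D = \left(-98\right) \left(-49\right) - 50 = 4802 - 50 = 4752$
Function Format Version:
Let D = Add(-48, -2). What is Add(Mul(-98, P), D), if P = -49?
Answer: 4752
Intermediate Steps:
D = -50
Add(Mul(-98, P), D) = Add(Mul(-98, -49), -50) = Add(4802, -50) = 4752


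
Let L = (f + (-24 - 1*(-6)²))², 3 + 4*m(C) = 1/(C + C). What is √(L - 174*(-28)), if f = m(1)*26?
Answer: √170977/4 ≈ 103.37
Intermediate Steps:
m(C) = -¾ + 1/(8*C) (m(C) = -¾ + 1/(4*(C + C)) = -¾ + 1/(4*((2*C))) = -¾ + (1/(2*C))/4 = -¾ + 1/(8*C))
f = -65/4 (f = ((⅛)*(1 - 6*1)/1)*26 = ((⅛)*1*(1 - 6))*26 = ((⅛)*1*(-5))*26 = -5/8*26 = -65/4 ≈ -16.250)
L = 93025/16 (L = (-65/4 + (-24 - 1*(-6)²))² = (-65/4 + (-24 - 1*36))² = (-65/4 + (-24 - 36))² = (-65/4 - 60)² = (-305/4)² = 93025/16 ≈ 5814.1)
√(L - 174*(-28)) = √(93025/16 - 174*(-28)) = √(93025/16 + 4872) = √(170977/16) = √170977/4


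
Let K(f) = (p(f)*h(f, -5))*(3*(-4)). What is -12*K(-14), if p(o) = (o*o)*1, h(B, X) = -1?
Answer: -28224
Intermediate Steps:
p(o) = o² (p(o) = o²*1 = o²)
K(f) = 12*f² (K(f) = (f²*(-1))*(3*(-4)) = -f²*(-12) = 12*f²)
-12*K(-14) = -144*(-14)² = -144*196 = -12*2352 = -28224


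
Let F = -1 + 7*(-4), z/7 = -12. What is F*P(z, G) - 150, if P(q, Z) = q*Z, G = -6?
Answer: -14766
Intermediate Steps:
z = -84 (z = 7*(-12) = -84)
P(q, Z) = Z*q
F = -29 (F = -1 - 28 = -29)
F*P(z, G) - 150 = -(-174)*(-84) - 150 = -29*504 - 150 = -14616 - 150 = -14766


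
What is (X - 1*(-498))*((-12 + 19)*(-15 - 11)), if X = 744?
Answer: -226044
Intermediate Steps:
(X - 1*(-498))*((-12 + 19)*(-15 - 11)) = (744 - 1*(-498))*((-12 + 19)*(-15 - 11)) = (744 + 498)*(7*(-26)) = 1242*(-182) = -226044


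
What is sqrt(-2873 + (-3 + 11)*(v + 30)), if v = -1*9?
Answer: I*sqrt(2705) ≈ 52.01*I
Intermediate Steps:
v = -9
sqrt(-2873 + (-3 + 11)*(v + 30)) = sqrt(-2873 + (-3 + 11)*(-9 + 30)) = sqrt(-2873 + 8*21) = sqrt(-2873 + 168) = sqrt(-2705) = I*sqrt(2705)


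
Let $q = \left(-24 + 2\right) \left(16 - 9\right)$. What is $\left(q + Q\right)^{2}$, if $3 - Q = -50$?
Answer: $10201$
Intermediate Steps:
$q = -154$ ($q = \left(-22\right) 7 = -154$)
$Q = 53$ ($Q = 3 - -50 = 3 + 50 = 53$)
$\left(q + Q\right)^{2} = \left(-154 + 53\right)^{2} = \left(-101\right)^{2} = 10201$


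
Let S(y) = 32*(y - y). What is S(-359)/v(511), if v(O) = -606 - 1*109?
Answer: 0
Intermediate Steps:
S(y) = 0 (S(y) = 32*0 = 0)
v(O) = -715 (v(O) = -606 - 109 = -715)
S(-359)/v(511) = 0/(-715) = 0*(-1/715) = 0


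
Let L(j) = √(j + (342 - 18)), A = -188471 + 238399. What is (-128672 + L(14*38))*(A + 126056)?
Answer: -22644213248 + 351968*√214 ≈ -2.2639e+10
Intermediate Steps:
A = 49928
L(j) = √(324 + j) (L(j) = √(j + 324) = √(324 + j))
(-128672 + L(14*38))*(A + 126056) = (-128672 + √(324 + 14*38))*(49928 + 126056) = (-128672 + √(324 + 532))*175984 = (-128672 + √856)*175984 = (-128672 + 2*√214)*175984 = -22644213248 + 351968*√214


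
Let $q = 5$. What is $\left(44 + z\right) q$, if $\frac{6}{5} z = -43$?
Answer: $\frac{245}{6} \approx 40.833$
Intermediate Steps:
$z = - \frac{215}{6}$ ($z = \frac{5}{6} \left(-43\right) = - \frac{215}{6} \approx -35.833$)
$\left(44 + z\right) q = \left(44 - \frac{215}{6}\right) 5 = \frac{49}{6} \cdot 5 = \frac{245}{6}$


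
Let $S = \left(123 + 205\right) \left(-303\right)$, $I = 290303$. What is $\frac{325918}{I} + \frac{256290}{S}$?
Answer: $- \frac{7001786893}{4808578892} \approx -1.4561$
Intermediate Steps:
$S = -99384$ ($S = 328 \left(-303\right) = -99384$)
$\frac{325918}{I} + \frac{256290}{S} = \frac{325918}{290303} + \frac{256290}{-99384} = 325918 \cdot \frac{1}{290303} + 256290 \left(- \frac{1}{99384}\right) = \frac{325918}{290303} - \frac{42715}{16564} = - \frac{7001786893}{4808578892}$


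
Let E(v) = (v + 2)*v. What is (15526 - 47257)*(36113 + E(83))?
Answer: -1369763808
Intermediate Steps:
E(v) = v*(2 + v) (E(v) = (2 + v)*v = v*(2 + v))
(15526 - 47257)*(36113 + E(83)) = (15526 - 47257)*(36113 + 83*(2 + 83)) = -31731*(36113 + 83*85) = -31731*(36113 + 7055) = -31731*43168 = -1369763808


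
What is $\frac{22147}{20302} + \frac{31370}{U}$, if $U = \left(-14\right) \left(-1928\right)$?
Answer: $\frac{308666391}{136997896} \approx 2.2531$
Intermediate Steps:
$U = 26992$
$\frac{22147}{20302} + \frac{31370}{U} = \frac{22147}{20302} + \frac{31370}{26992} = 22147 \cdot \frac{1}{20302} + 31370 \cdot \frac{1}{26992} = \frac{22147}{20302} + \frac{15685}{13496} = \frac{308666391}{136997896}$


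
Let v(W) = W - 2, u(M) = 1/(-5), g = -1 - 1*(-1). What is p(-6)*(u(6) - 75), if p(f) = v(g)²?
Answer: -1504/5 ≈ -300.80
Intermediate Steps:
g = 0 (g = -1 + 1 = 0)
u(M) = -⅕
v(W) = -2 + W
p(f) = 4 (p(f) = (-2 + 0)² = (-2)² = 4)
p(-6)*(u(6) - 75) = 4*(-⅕ - 75) = 4*(-376/5) = -1504/5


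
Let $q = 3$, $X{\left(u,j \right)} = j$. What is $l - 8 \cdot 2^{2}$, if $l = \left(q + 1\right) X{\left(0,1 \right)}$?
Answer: $-28$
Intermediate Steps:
$l = 4$ ($l = \left(3 + 1\right) 1 = 4 \cdot 1 = 4$)
$l - 8 \cdot 2^{2} = 4 - 8 \cdot 2^{2} = 4 - 32 = -28$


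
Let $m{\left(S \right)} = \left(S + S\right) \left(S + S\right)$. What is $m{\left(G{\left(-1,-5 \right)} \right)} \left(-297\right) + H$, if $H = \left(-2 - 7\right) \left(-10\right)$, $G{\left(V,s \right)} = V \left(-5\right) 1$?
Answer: $-29610$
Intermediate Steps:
$G{\left(V,s \right)} = - 5 V$ ($G{\left(V,s \right)} = - 5 V 1 = - 5 V$)
$m{\left(S \right)} = 4 S^{2}$ ($m{\left(S \right)} = 2 S 2 S = 4 S^{2}$)
$H = 90$ ($H = \left(-9\right) \left(-10\right) = 90$)
$m{\left(G{\left(-1,-5 \right)} \right)} \left(-297\right) + H = 4 \left(\left(-5\right) \left(-1\right)\right)^{2} \left(-297\right) + 90 = 4 \cdot 5^{2} \left(-297\right) + 90 = 4 \cdot 25 \left(-297\right) + 90 = 100 \left(-297\right) + 90 = -29700 + 90 = -29610$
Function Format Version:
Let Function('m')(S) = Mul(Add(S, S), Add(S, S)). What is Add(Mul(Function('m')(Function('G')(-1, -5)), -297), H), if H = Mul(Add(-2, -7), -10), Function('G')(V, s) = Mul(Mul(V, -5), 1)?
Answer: -29610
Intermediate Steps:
Function('G')(V, s) = Mul(-5, V) (Function('G')(V, s) = Mul(Mul(-5, V), 1) = Mul(-5, V))
Function('m')(S) = Mul(4, Pow(S, 2)) (Function('m')(S) = Mul(Mul(2, S), Mul(2, S)) = Mul(4, Pow(S, 2)))
H = 90 (H = Mul(-9, -10) = 90)
Add(Mul(Function('m')(Function('G')(-1, -5)), -297), H) = Add(Mul(Mul(4, Pow(Mul(-5, -1), 2)), -297), 90) = Add(Mul(Mul(4, Pow(5, 2)), -297), 90) = Add(Mul(Mul(4, 25), -297), 90) = Add(Mul(100, -297), 90) = Add(-29700, 90) = -29610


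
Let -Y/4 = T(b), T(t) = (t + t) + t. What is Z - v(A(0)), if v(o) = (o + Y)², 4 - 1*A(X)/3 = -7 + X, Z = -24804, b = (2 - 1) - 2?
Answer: -26829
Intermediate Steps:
b = -1 (b = 1 - 2 = -1)
A(X) = 33 - 3*X (A(X) = 12 - 3*(-7 + X) = 12 + (21 - 3*X) = 33 - 3*X)
T(t) = 3*t (T(t) = 2*t + t = 3*t)
Y = 12 (Y = -12*(-1) = -4*(-3) = 12)
v(o) = (12 + o)² (v(o) = (o + 12)² = (12 + o)²)
Z - v(A(0)) = -24804 - (12 + (33 - 3*0))² = -24804 - (12 + (33 + 0))² = -24804 - (12 + 33)² = -24804 - 1*45² = -24804 - 1*2025 = -24804 - 2025 = -26829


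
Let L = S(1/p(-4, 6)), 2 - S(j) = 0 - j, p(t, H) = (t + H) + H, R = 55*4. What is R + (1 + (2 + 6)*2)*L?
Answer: 2049/8 ≈ 256.13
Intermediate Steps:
R = 220
p(t, H) = t + 2*H (p(t, H) = (H + t) + H = t + 2*H)
S(j) = 2 + j (S(j) = 2 - (0 - j) = 2 - (-1)*j = 2 + j)
L = 17/8 (L = 2 + 1/(-4 + 2*6) = 2 + 1/(-4 + 12) = 2 + 1/8 = 2 + ⅛ = 17/8 ≈ 2.1250)
R + (1 + (2 + 6)*2)*L = 220 + (1 + (2 + 6)*2)*(17/8) = 220 + (1 + 8*2)*(17/8) = 220 + (1 + 16)*(17/8) = 220 + 17*(17/8) = 220 + 289/8 = 2049/8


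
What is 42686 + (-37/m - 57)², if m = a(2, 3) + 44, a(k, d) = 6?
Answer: 115049769/2500 ≈ 46020.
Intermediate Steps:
m = 50 (m = 6 + 44 = 50)
42686 + (-37/m - 57)² = 42686 + (-37/50 - 57)² = 42686 + (-2887/50)² = 42686 + 8334769/2500 = 115049769/2500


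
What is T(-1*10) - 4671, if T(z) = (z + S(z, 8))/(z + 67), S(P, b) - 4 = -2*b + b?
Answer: -266261/57 ≈ -4671.2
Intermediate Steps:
S(P, b) = 4 - b (S(P, b) = 4 + (-2*b + b) = 4 - b)
T(z) = (-4 + z)/(67 + z) (T(z) = (z + (4 - 1*8))/(z + 67) = (z + (4 - 8))/(67 + z) = (z - 4)/(67 + z) = (-4 + z)/(67 + z))
T(-1*10) - 4671 = (-4 - 1*10)/(67 - 1*10) - 4671 = (-4 - 10)/(67 - 10) - 4671 = -14/57 - 4671 = -266261/57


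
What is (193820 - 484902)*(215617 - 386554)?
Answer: 49756683834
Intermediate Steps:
(193820 - 484902)*(215617 - 386554) = -291082*(-170937) = 49756683834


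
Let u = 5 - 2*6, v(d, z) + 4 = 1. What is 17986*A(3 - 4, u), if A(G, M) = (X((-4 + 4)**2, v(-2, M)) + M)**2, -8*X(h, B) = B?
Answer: 25261337/32 ≈ 7.8942e+5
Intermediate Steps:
v(d, z) = -3 (v(d, z) = -4 + 1 = -3)
u = -7 (u = 5 - 12 = -7)
X(h, B) = -B/8
A(G, M) = (3/8 + M)**2 (A(G, M) = (-1/8*(-3) + M)**2 = (3/8 + M)**2)
17986*A(3 - 4, u) = 17986*((3 + 8*(-7))**2/64) = 17986*((3 - 56)**2/64) = 17986*((1/64)*(-53)**2) = 17986*((1/64)*2809) = 17986*(2809/64) = 25261337/32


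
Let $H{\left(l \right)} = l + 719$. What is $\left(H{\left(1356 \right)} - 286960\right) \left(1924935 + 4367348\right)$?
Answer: $-1792577042455$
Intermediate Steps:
$H{\left(l \right)} = 719 + l$
$\left(H{\left(1356 \right)} - 286960\right) \left(1924935 + 4367348\right) = \left(\left(719 + 1356\right) - 286960\right) \left(1924935 + 4367348\right) = \left(2075 - 286960\right) 6292283 = \left(-284885\right) 6292283 = -1792577042455$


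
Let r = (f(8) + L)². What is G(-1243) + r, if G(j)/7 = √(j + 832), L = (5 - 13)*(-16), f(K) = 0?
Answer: 16384 + 7*I*√411 ≈ 16384.0 + 141.91*I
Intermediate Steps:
L = 128 (L = -8*(-16) = 128)
G(j) = 7*√(832 + j) (G(j) = 7*√(j + 832) = 7*√(832 + j))
r = 16384 (r = (0 + 128)² = 128² = 16384)
G(-1243) + r = 7*√(832 - 1243) + 16384 = 7*√(-411) + 16384 = 7*(I*√411) + 16384 = 7*I*√411 + 16384 = 16384 + 7*I*√411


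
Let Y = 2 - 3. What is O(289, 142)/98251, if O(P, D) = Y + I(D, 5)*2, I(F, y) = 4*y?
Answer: 39/98251 ≈ 0.00039694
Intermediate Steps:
Y = -1
O(P, D) = 39 (O(P, D) = -1 + (4*5)*2 = -1 + 20*2 = -1 + 40 = 39)
O(289, 142)/98251 = 39/98251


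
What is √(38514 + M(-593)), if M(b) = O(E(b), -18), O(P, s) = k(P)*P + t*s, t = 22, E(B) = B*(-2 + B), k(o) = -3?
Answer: I*√1020387 ≈ 1010.1*I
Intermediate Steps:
O(P, s) = -3*P + 22*s
M(b) = -396 - 3*b*(-2 + b) (M(b) = -3*b*(-2 + b) + 22*(-18) = -3*b*(-2 + b) - 396 = -396 - 3*b*(-2 + b))
√(38514 + M(-593)) = √(38514 + (-396 - 3*(-593)*(-2 - 593))) = √(38514 + (-396 - 3*(-593)*(-595))) = √(38514 + (-396 - 1058505)) = √(38514 - 1058901) = √(-1020387) = I*√1020387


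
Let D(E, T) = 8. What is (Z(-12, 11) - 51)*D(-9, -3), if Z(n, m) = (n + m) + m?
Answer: -328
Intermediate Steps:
Z(n, m) = n + 2*m (Z(n, m) = (m + n) + m = n + 2*m)
(Z(-12, 11) - 51)*D(-9, -3) = ((-12 + 2*11) - 51)*8 = ((-12 + 22) - 51)*8 = (10 - 51)*8 = -41*8 = -328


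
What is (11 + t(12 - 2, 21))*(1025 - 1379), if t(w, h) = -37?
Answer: 9204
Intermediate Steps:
(11 + t(12 - 2, 21))*(1025 - 1379) = (11 - 37)*(1025 - 1379) = -26*(-354) = 9204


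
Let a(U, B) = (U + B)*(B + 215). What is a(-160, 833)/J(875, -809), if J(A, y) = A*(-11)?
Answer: -705304/9625 ≈ -73.278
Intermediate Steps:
J(A, y) = -11*A
a(U, B) = (215 + B)*(B + U) (a(U, B) = (B + U)*(215 + B) = (215 + B)*(B + U))
a(-160, 833)/J(875, -809) = (833² + 215*833 + 215*(-160) + 833*(-160))/((-11*875)) = (693889 + 179095 - 34400 - 133280)/(-9625) = 705304*(-1/9625) = -705304/9625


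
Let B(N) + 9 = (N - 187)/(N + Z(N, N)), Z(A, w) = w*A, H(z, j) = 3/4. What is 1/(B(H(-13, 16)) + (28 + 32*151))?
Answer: 21/98891 ≈ 0.00021236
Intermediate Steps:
H(z, j) = ¾ (H(z, j) = 3*(¼) = ¾)
Z(A, w) = A*w
B(N) = -9 + (-187 + N)/(N + N²) (B(N) = -9 + (N - 187)/(N + N*N) = -9 + (-187 + N)/(N + N²))
1/(B(H(-13, 16)) + (28 + 32*151)) = 1/((-187 - 9*(¾)² - 8*¾)/((¾)*(1 + ¾)) + (28 + 32*151)) = 1/(4*(-187 - 9*9/16 - 6)/(3*(7/4)) + (28 + 4832)) = 1/((4/3)*(4/7)*(-187 - 81/16 - 6) + 4860) = 1/((4/3)*(4/7)*(-3169/16) + 4860) = 1/(-3169/21 + 4860) = 1/(98891/21) = 21/98891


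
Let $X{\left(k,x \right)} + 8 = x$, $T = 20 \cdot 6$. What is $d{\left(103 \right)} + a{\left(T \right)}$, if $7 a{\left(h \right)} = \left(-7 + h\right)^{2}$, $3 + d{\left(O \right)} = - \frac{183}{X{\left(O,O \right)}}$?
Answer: $\frac{1209779}{665} \approx 1819.2$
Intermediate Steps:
$T = 120$
$X{\left(k,x \right)} = -8 + x$
$d{\left(O \right)} = -3 - \frac{183}{-8 + O}$
$a{\left(h \right)} = \frac{\left(-7 + h\right)^{2}}{7}$
$d{\left(103 \right)} + a{\left(T \right)} = \frac{3 \left(-53 - 103\right)}{-8 + 103} + \frac{\left(-7 + 120\right)^{2}}{7} = \frac{3 \left(-53 - 103\right)}{95} + \frac{113^{2}}{7} = 3 \cdot \frac{1}{95} \left(-156\right) + \frac{1}{7} \cdot 12769 = - \frac{468}{95} + \frac{12769}{7} = \frac{1209779}{665}$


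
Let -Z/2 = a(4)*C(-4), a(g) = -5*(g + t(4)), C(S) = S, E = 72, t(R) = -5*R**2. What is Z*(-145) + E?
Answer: -440728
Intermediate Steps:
a(g) = 400 - 5*g (a(g) = -5*(g - 5*4**2) = -5*(g - 5*16) = -5*(g - 80) = -5*(-80 + g) = 400 - 5*g)
Z = 3040 (Z = -2*(400 - 5*4)*(-4) = -2*(400 - 20)*(-4) = -760*(-4) = -2*(-1520) = 3040)
Z*(-145) + E = 3040*(-145) + 72 = -440800 + 72 = -440728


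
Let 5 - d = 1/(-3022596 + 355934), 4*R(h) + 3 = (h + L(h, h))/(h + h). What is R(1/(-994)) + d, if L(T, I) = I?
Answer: 5999990/1333331 ≈ 4.5000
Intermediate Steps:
R(h) = -½ (R(h) = -¾ + ((h + h)/(h + h))/4 = -¾ + ((2*h)/((2*h)))/4 = -¾ + ((2*h)*(1/(2*h)))/4 = -¾ + (¼)*1 = -¾ + ¼ = -½)
d = 13333311/2666662 (d = 5 - 1/(-3022596 + 355934) = 5 - 1/(-2666662) = 5 - 1*(-1/2666662) = 5 + 1/2666662 = 13333311/2666662 ≈ 5.0000)
R(1/(-994)) + d = -½ + 13333311/2666662 = 5999990/1333331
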